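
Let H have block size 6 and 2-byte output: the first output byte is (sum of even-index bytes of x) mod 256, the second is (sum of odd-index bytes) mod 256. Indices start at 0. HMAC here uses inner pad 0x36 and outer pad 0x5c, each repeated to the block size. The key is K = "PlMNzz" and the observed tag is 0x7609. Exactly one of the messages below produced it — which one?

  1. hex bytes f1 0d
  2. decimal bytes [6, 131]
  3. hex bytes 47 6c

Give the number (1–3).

2

Key "PlMNzz" = 50 6c 4d 4e 7a 7a is exactly B = 6 bytes: K' = 50 6c 4d 4e 7a 7a.
K' ⊕ ipad = 66 5a 7b 78 4c 4c; K' ⊕ opad = 0c 30 11 12 26 26.
m1: inner = H(66 5a 7b 78 4c 4c f1 0d) = 1e 2b; tag = H(0c 30 11 12 26 26 1e 2b) = 6193
m2: inner = H(66 5a 7b 78 4c 4c 06 83) = 33 a1; tag = H(0c 30 11 12 26 26 33 a1) = 7609 ← matches
m3: inner = H(66 5a 7b 78 4c 4c 47 6c) = 74 8a; tag = H(0c 30 11 12 26 26 74 8a) = b7f2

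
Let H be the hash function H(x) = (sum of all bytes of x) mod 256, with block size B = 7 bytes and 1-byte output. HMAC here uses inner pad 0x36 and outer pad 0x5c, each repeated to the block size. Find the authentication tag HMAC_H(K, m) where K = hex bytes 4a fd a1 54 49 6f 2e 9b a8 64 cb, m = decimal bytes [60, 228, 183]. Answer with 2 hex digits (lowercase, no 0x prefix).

ad

Key hex bytes 4a fd a1 54 49 6f 2e 9b a8 64 cb is 11 bytes > B = 7, so hash it first: H(key) = 94, then zero-pad to 7 bytes: K' = 94 00 00 00 00 00 00.
K' ⊕ ipad = a2 36 36 36 36 36 36.  K' ⊕ opad = c8 5c 5c 5c 5c 5c 5c.
Inner input = (K'⊕ipad) ∥ m = a2 36 36 36 36 36 36 ∥ 3c e4 b7.
Inner hash: sum = 162+54+54+54+54+54+54+60+228+183 = 957; mod 256 = 189 → bd.
Outer input = (K'⊕opad) ∥ inner = c8 5c 5c 5c 5c 5c 5c ∥ bd.
Outer hash (tag): sum = 200+92+92+92+92+92+92+189 = 941; mod 256 = 173 → ad.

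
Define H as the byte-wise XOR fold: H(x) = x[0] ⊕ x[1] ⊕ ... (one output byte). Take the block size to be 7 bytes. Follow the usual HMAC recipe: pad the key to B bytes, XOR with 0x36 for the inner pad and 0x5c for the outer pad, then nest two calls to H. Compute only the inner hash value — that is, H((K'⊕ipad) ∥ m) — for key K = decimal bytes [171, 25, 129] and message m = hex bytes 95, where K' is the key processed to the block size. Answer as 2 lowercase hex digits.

90

Key decimal bytes [171, 25, 129] = ab 19 81 is 3 bytes ≤ B = 7; zero-pad to 7 bytes: K' = ab 19 81 00 00 00 00.
K' ⊕ ipad = 9d 2f b7 36 36 36 36.
Inner input = 9d 2f b7 36 36 36 36 ∥ 95.
Inner hash: XOR 9d⊕2f⊕b7⊕36⊕36⊕36⊕36⊕95 = 90.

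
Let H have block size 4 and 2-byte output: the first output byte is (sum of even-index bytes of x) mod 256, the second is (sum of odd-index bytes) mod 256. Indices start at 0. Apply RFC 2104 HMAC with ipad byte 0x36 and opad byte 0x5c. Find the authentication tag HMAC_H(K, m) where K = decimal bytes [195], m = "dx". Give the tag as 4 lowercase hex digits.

Key decimal bytes [195] = c3 is 1 byte ≤ B = 4; zero-pad to 4 bytes: K' = c3 00 00 00.
K' ⊕ ipad = f5 36 36 36.  K' ⊕ opad = 9f 5c 5c 5c.
Inner input = (K'⊕ipad) ∥ m = f5 36 36 36 ∥ 64 78.
Inner hash: even-index sum = 399 mod 256 = 143; odd-index sum = 228 mod 256 = 228 → 8f e4.
Outer input = (K'⊕opad) ∥ inner = 9f 5c 5c 5c ∥ 8f e4.
Outer hash (tag): even-index sum = 394 mod 256 = 138; odd-index sum = 412 mod 256 = 156 → 8a 9c.

8a9c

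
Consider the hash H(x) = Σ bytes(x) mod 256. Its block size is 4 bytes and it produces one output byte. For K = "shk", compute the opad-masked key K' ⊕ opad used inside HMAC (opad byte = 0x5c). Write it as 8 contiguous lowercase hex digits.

Key "shk" = 73 68 6b is 3 bytes ≤ B = 4; zero-pad to 4 bytes: K' = 73 68 6b 00.
XOR each byte with 0x5c: 73⊕5c=2f, 68⊕5c=34, 6b⊕5c=37, 00⊕5c=5c.

2f34375c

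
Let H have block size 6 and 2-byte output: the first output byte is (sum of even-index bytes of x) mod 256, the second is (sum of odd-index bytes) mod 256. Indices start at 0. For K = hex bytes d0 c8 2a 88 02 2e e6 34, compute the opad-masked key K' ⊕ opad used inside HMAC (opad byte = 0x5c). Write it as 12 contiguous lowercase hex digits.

Key hex bytes d0 c8 2a 88 02 2e e6 34 is 8 bytes > B = 6, so hash it first: H(key) = e2 b2, then zero-pad to 6 bytes: K' = e2 b2 00 00 00 00.
XOR each byte with 0x5c: e2⊕5c=be, b2⊕5c=ee, 00⊕5c=5c, 00⊕5c=5c, 00⊕5c=5c, 00⊕5c=5c.

beee5c5c5c5c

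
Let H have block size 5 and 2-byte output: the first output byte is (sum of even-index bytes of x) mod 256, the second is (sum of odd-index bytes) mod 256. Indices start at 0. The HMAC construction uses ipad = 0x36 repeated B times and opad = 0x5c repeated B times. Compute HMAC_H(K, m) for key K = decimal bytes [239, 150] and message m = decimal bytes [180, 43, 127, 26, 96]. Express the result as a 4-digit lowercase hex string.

d4b0

Key decimal bytes [239, 150] = ef 96 is 2 bytes ≤ B = 5; zero-pad to 5 bytes: K' = ef 96 00 00 00.
K' ⊕ ipad = d9 a0 36 36 36.  K' ⊕ opad = b3 ca 5c 5c 5c.
Inner input = (K'⊕ipad) ∥ m = d9 a0 36 36 36 ∥ b4 2b 7f 1a 60.
Inner hash: even-index sum = 394 mod 256 = 138; odd-index sum = 617 mod 256 = 105 → 8a 69.
Outer input = (K'⊕opad) ∥ inner = b3 ca 5c 5c 5c ∥ 8a 69.
Outer hash (tag): even-index sum = 468 mod 256 = 212; odd-index sum = 432 mod 256 = 176 → d4 b0.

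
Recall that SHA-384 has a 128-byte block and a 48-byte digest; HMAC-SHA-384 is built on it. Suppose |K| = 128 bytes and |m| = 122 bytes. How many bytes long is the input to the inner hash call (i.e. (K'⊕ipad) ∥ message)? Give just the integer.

250

Key is 128 ≤ 128 bytes, zero-padded: |K'| = 128.
Inner input = (K'⊕ipad) ∥ m → 128 + 122 = 250 bytes.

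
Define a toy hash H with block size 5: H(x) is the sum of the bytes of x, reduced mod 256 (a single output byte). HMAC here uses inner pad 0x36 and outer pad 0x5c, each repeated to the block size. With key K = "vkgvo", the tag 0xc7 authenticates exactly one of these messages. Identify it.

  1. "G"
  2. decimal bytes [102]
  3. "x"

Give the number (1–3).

Key "vkgvo" = 76 6b 67 76 6f is exactly B = 5 bytes: K' = 76 6b 67 76 6f.
K' ⊕ ipad = 40 5d 51 40 59; K' ⊕ opad = 2a 37 3b 2a 33.
m1: inner = H(40 5d 51 40 59 47) = ce; tag = H(2a 37 3b 2a 33 ce) = c7 ← matches
m2: inner = H(40 5d 51 40 59 66) = ed; tag = H(2a 37 3b 2a 33 ed) = e6
m3: inner = H(40 5d 51 40 59 78) = ff; tag = H(2a 37 3b 2a 33 ff) = f8

1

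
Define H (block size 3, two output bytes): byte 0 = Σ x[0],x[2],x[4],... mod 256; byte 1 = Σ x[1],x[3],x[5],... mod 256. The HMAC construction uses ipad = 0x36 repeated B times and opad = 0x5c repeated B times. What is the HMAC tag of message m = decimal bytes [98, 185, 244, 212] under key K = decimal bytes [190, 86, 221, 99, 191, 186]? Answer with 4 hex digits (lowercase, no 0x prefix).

fd5e

Key decimal bytes [190, 86, 221, 99, 191, 186] = be 56 dd 63 bf ba is 6 bytes > B = 3, so hash it first: H(key) = 5a 73, then zero-pad to 3 bytes: K' = 5a 73 00.
K' ⊕ ipad = 6c 45 36.  K' ⊕ opad = 06 2f 5c.
Inner input = (K'⊕ipad) ∥ m = 6c 45 36 ∥ 62 b9 f4 d4.
Inner hash: even-index sum = 559 mod 256 = 47; odd-index sum = 411 mod 256 = 155 → 2f 9b.
Outer input = (K'⊕opad) ∥ inner = 06 2f 5c ∥ 2f 9b.
Outer hash (tag): even-index sum = 253 mod 256 = 253; odd-index sum = 94 mod 256 = 94 → fd 5e.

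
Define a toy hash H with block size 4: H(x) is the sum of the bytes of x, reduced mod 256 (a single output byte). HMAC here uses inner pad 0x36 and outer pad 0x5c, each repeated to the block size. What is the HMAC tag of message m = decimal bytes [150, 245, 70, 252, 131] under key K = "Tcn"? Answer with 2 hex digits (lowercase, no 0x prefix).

Key "Tcn" = 54 63 6e is 3 bytes ≤ B = 4; zero-pad to 4 bytes: K' = 54 63 6e 00.
K' ⊕ ipad = 62 55 58 36.  K' ⊕ opad = 08 3f 32 5c.
Inner input = (K'⊕ipad) ∥ m = 62 55 58 36 ∥ 96 f5 46 fc 83.
Inner hash: sum = 98+85+88+54+150+245+70+252+131 = 1173; mod 256 = 149 → 95.
Outer input = (K'⊕opad) ∥ inner = 08 3f 32 5c ∥ 95.
Outer hash (tag): sum = 8+63+50+92+149 = 362; mod 256 = 106 → 6a.

6a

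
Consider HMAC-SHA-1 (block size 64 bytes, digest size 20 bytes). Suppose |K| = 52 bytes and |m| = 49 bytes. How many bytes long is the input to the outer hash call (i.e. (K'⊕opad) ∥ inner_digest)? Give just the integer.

Key is 52 ≤ 64 bytes, zero-padded: |K'| = 64.
Outer input = (K'⊕opad) ∥ H(inner) → 64 + 20 = 84 bytes.

84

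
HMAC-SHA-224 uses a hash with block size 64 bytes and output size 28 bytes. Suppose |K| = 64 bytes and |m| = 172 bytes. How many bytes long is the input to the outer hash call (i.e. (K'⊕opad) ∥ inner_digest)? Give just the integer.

92

Key is 64 ≤ 64 bytes, zero-padded: |K'| = 64.
Outer input = (K'⊕opad) ∥ H(inner) → 64 + 28 = 92 bytes.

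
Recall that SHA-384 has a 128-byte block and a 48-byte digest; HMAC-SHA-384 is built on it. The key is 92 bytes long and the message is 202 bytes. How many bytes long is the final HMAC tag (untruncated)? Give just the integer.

The tag is one SHA-384 digest: 48 bytes.

48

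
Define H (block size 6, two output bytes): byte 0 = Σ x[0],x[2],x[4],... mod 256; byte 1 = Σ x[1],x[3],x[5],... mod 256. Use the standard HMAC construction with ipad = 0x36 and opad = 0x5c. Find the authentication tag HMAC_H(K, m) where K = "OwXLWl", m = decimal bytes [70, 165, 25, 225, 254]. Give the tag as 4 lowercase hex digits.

c706

Key "OwXLWl" = 4f 77 58 4c 57 6c is exactly B = 6 bytes: K' = 4f 77 58 4c 57 6c.
K' ⊕ ipad = 79 41 6e 7a 61 5a.  K' ⊕ opad = 13 2b 04 10 0b 30.
Inner input = (K'⊕ipad) ∥ m = 79 41 6e 7a 61 5a ∥ 46 a5 19 e1 fe.
Inner hash: even-index sum = 677 mod 256 = 165; odd-index sum = 667 mod 256 = 155 → a5 9b.
Outer input = (K'⊕opad) ∥ inner = 13 2b 04 10 0b 30 ∥ a5 9b.
Outer hash (tag): even-index sum = 199 mod 256 = 199; odd-index sum = 262 mod 256 = 6 → c7 06.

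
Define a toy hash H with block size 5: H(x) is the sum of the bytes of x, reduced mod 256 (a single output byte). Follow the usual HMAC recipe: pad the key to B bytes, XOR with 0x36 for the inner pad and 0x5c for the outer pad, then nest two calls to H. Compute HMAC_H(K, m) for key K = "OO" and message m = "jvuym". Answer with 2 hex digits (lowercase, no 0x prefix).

09

Key "OO" = 4f 4f is 2 bytes ≤ B = 5; zero-pad to 5 bytes: K' = 4f 4f 00 00 00.
K' ⊕ ipad = 79 79 36 36 36.  K' ⊕ opad = 13 13 5c 5c 5c.
Inner input = (K'⊕ipad) ∥ m = 79 79 36 36 36 ∥ 6a 76 75 79 6d.
Inner hash: sum = 121+121+54+54+54+106+118+117+121+109 = 975; mod 256 = 207 → cf.
Outer input = (K'⊕opad) ∥ inner = 13 13 5c 5c 5c ∥ cf.
Outer hash (tag): sum = 19+19+92+92+92+207 = 521; mod 256 = 9 → 09.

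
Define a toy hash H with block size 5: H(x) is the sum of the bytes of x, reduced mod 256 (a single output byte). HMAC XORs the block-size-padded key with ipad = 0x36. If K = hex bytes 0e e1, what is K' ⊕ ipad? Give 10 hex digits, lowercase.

38d7363636

Key hex bytes 0e e1 is 2 bytes ≤ B = 5; zero-pad to 5 bytes: K' = 0e e1 00 00 00.
XOR each byte with 0x36: 0e⊕36=38, e1⊕36=d7, 00⊕36=36, 00⊕36=36, 00⊕36=36.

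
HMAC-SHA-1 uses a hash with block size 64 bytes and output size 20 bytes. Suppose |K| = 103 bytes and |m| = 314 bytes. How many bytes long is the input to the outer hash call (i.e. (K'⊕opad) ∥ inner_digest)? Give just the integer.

Key is 103 > 64 bytes, so it is hashed to 20 bytes then zero-padded to 64: |K'| = 64.
Outer input = (K'⊕opad) ∥ H(inner) → 64 + 20 = 84 bytes.

84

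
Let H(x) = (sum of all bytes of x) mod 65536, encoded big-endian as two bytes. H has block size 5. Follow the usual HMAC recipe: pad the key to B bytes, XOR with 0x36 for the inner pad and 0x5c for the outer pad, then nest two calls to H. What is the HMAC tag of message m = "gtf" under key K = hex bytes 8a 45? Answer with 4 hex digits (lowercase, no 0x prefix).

0218

Key hex bytes 8a 45 is 2 bytes ≤ B = 5; zero-pad to 5 bytes: K' = 8a 45 00 00 00.
K' ⊕ ipad = bc 73 36 36 36.  K' ⊕ opad = d6 19 5c 5c 5c.
Inner input = (K'⊕ipad) ∥ m = bc 73 36 36 36 ∥ 67 74 66.
Inner hash: sum = 188+115+54+54+54+103+116+102 = 786 → 03 12.
Outer input = (K'⊕opad) ∥ inner = d6 19 5c 5c 5c ∥ 03 12.
Outer hash (tag): sum = 214+25+92+92+92+3+18 = 536 → 02 18.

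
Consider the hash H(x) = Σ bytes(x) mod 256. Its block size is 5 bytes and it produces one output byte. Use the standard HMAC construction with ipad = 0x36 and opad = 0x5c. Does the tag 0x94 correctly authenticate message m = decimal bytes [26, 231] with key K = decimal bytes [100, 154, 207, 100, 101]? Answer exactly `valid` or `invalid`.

Key decimal bytes [100, 154, 207, 100, 101] = 64 9a cf 64 65 is exactly B = 5 bytes: K' = 64 9a cf 64 65.
K' ⊕ ipad = 52 ac f9 52 53; K' ⊕ opad = 38 c6 93 38 39.
Inner hash: sum = 82+172+249+82+83+26+231 = 925; mod 256 = 157 → 9d.
Outer hash (recomputed tag): sum = 56+198+147+56+57+157 = 671; mod 256 = 159 → 9f.
Recomputed tag = 9f; claimed = 94 → mismatch.

invalid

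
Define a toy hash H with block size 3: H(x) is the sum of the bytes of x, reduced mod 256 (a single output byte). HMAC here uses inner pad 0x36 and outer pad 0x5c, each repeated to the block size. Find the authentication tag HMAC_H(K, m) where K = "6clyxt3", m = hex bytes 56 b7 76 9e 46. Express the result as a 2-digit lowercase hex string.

f7

Key "6clyxt3" = 36 63 6c 79 78 74 33 is 7 bytes > B = 3, so hash it first: H(key) = 9d, then zero-pad to 3 bytes: K' = 9d 00 00.
K' ⊕ ipad = ab 36 36.  K' ⊕ opad = c1 5c 5c.
Inner input = (K'⊕ipad) ∥ m = ab 36 36 ∥ 56 b7 76 9e 46.
Inner hash: sum = 171+54+54+86+183+118+158+70 = 894; mod 256 = 126 → 7e.
Outer input = (K'⊕opad) ∥ inner = c1 5c 5c ∥ 7e.
Outer hash (tag): sum = 193+92+92+126 = 503; mod 256 = 247 → f7.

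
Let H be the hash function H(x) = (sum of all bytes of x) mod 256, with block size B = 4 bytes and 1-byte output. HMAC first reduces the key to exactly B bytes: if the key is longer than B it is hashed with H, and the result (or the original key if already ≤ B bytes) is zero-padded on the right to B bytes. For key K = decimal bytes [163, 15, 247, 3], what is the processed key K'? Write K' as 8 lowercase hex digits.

Key decimal bytes [163, 15, 247, 3] = a3 0f f7 03 is exactly B = 4 bytes: K' = a3 0f f7 03.

a30ff703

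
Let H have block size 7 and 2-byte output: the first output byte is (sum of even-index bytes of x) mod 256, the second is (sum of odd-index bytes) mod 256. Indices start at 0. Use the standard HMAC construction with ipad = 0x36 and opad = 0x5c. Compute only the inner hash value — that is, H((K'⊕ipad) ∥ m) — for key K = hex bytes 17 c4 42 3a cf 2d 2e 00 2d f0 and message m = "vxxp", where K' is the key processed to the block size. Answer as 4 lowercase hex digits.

3f87

Key hex bytes 17 c4 42 3a cf 2d 2e 00 2d f0 is 10 bytes > B = 7, so hash it first: H(key) = 83 1b, then zero-pad to 7 bytes: K' = 83 1b 00 00 00 00 00.
K' ⊕ ipad = b5 2d 36 36 36 36 36.
Inner input = b5 2d 36 36 36 36 36 ∥ 76 78 78 70.
Inner hash: even-index sum = 575 mod 256 = 63; odd-index sum = 391 mod 256 = 135 → 3f 87.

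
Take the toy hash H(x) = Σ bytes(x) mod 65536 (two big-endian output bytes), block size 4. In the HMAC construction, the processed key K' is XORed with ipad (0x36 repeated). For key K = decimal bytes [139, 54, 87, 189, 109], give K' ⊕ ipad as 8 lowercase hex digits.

Key decimal bytes [139, 54, 87, 189, 109] = 8b 36 57 bd 6d is 5 bytes > B = 4, so hash it first: H(key) = 02 42, then zero-pad to 4 bytes: K' = 02 42 00 00.
XOR each byte with 0x36: 02⊕36=34, 42⊕36=74, 00⊕36=36, 00⊕36=36.

34743636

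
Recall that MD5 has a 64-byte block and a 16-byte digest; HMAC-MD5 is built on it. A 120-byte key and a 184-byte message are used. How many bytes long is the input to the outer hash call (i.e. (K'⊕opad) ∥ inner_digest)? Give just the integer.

Key is 120 > 64 bytes, so it is hashed to 16 bytes then zero-padded to 64: |K'| = 64.
Outer input = (K'⊕opad) ∥ H(inner) → 64 + 16 = 80 bytes.

80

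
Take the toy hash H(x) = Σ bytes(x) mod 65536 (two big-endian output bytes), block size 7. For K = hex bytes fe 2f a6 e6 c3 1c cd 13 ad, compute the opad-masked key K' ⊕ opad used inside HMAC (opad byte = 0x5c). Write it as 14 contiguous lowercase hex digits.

Key hex bytes fe 2f a6 e6 c3 1c cd 13 ad is 9 bytes > B = 7, so hash it first: H(key) = 05 25, then zero-pad to 7 bytes: K' = 05 25 00 00 00 00 00.
XOR each byte with 0x5c: 05⊕5c=59, 25⊕5c=79, 00⊕5c=5c, 00⊕5c=5c, 00⊕5c=5c, 00⊕5c=5c, 00⊕5c=5c.

59795c5c5c5c5c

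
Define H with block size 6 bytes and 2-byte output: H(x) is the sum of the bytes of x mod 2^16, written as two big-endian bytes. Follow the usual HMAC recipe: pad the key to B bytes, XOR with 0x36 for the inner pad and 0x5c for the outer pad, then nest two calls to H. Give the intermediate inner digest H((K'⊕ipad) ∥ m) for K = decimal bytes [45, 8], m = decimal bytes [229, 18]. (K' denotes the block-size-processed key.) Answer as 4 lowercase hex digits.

Key decimal bytes [45, 8] = 2d 08 is 2 bytes ≤ B = 6; zero-pad to 6 bytes: K' = 2d 08 00 00 00 00.
K' ⊕ ipad = 1b 3e 36 36 36 36.
Inner input = 1b 3e 36 36 36 36 ∥ e5 12.
Inner hash: sum = 27+62+54+54+54+54+229+18 = 552 → 02 28.

0228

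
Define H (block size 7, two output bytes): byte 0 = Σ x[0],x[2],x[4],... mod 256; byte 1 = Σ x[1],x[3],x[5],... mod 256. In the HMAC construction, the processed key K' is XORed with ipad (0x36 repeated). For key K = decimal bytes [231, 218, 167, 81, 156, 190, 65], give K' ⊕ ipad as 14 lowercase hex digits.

Key decimal bytes [231, 218, 167, 81, 156, 190, 65] = e7 da a7 51 9c be 41 is exactly B = 7 bytes: K' = e7 da a7 51 9c be 41.
XOR each byte with 0x36: e7⊕36=d1, da⊕36=ec, a7⊕36=91, 51⊕36=67, 9c⊕36=aa, be⊕36=88, 41⊕36=77.

d1ec9167aa8877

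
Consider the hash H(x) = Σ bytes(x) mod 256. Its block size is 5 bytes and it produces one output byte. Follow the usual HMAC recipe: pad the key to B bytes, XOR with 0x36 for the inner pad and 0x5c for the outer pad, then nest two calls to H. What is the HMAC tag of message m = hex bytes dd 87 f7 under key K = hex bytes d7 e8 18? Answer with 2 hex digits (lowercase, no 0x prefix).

Key hex bytes d7 e8 18 is 3 bytes ≤ B = 5; zero-pad to 5 bytes: K' = d7 e8 18 00 00.
K' ⊕ ipad = e1 de 2e 36 36.  K' ⊕ opad = 8b b4 44 5c 5c.
Inner input = (K'⊕ipad) ∥ m = e1 de 2e 36 36 ∥ dd 87 f7.
Inner hash: sum = 225+222+46+54+54+221+135+247 = 1204; mod 256 = 180 → b4.
Outer input = (K'⊕opad) ∥ inner = 8b b4 44 5c 5c ∥ b4.
Outer hash (tag): sum = 139+180+68+92+92+180 = 751; mod 256 = 239 → ef.

ef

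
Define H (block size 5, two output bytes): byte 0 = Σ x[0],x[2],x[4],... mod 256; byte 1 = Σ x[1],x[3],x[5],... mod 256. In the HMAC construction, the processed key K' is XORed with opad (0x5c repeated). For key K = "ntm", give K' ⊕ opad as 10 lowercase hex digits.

3228315c5c

Key "ntm" = 6e 74 6d is 3 bytes ≤ B = 5; zero-pad to 5 bytes: K' = 6e 74 6d 00 00.
XOR each byte with 0x5c: 6e⊕5c=32, 74⊕5c=28, 6d⊕5c=31, 00⊕5c=5c, 00⊕5c=5c.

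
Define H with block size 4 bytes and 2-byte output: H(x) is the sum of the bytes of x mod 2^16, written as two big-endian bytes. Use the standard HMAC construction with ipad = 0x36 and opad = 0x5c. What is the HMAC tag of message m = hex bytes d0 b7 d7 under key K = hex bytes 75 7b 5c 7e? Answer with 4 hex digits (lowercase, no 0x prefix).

Key hex bytes 75 7b 5c 7e is exactly B = 4 bytes: K' = 75 7b 5c 7e.
K' ⊕ ipad = 43 4d 6a 48.  K' ⊕ opad = 29 27 00 22.
Inner input = (K'⊕ipad) ∥ m = 43 4d 6a 48 ∥ d0 b7 d7.
Inner hash: sum = 67+77+106+72+208+183+215 = 928 → 03 a0.
Outer input = (K'⊕opad) ∥ inner = 29 27 00 22 ∥ 03 a0.
Outer hash (tag): sum = 41+39+0+34+3+160 = 277 → 01 15.

0115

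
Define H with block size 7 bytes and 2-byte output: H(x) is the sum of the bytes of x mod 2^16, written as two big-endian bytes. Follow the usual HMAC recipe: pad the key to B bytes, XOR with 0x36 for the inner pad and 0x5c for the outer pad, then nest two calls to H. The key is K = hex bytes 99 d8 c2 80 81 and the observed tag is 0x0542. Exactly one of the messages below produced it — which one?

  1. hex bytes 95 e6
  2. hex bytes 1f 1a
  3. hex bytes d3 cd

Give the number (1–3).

Key hex bytes 99 d8 c2 80 81 is 5 bytes ≤ B = 7; zero-pad to 7 bytes: K' = 99 d8 c2 80 81 00 00.
K' ⊕ ipad = af ee f4 b6 b7 36 36; K' ⊕ opad = c5 84 9e dc dd 5c 5c.
m1: inner = H(af ee f4 b6 b7 36 36 95 e6) = 05 e5; tag = H(c5 84 9e dc dd 5c 5c 05 e5) = 0542 ← matches
m2: inner = H(af ee f4 b6 b7 36 36 1f 1a) = 04 a3; tag = H(c5 84 9e dc dd 5c 5c 04 a3) = 04ff
m3: inner = H(af ee f4 b6 b7 36 36 d3 cd) = 06 0a; tag = H(c5 84 9e dc dd 5c 5c 06 0a) = 0468

1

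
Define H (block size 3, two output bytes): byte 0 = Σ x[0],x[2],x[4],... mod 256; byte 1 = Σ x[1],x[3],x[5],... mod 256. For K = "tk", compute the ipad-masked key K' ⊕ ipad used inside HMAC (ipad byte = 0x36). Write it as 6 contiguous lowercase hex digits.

Key "tk" = 74 6b is 2 bytes ≤ B = 3; zero-pad to 3 bytes: K' = 74 6b 00.
XOR each byte with 0x36: 74⊕36=42, 6b⊕36=5d, 00⊕36=36.

425d36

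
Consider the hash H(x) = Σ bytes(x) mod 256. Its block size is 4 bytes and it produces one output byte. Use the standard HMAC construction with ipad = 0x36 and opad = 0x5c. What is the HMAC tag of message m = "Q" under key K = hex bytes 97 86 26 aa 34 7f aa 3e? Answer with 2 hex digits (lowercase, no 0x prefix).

99

Key hex bytes 97 86 26 aa 34 7f aa 3e is 8 bytes > B = 4, so hash it first: H(key) = 88, then zero-pad to 4 bytes: K' = 88 00 00 00.
K' ⊕ ipad = be 36 36 36.  K' ⊕ opad = d4 5c 5c 5c.
Inner input = (K'⊕ipad) ∥ m = be 36 36 36 ∥ 51.
Inner hash: sum = 190+54+54+54+81 = 433; mod 256 = 177 → b1.
Outer input = (K'⊕opad) ∥ inner = d4 5c 5c 5c ∥ b1.
Outer hash (tag): sum = 212+92+92+92+177 = 665; mod 256 = 153 → 99.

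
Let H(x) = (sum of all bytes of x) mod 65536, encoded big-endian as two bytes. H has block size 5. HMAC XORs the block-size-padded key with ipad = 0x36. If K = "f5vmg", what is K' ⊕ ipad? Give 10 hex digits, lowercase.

5003405b51

Key "f5vmg" = 66 35 76 6d 67 is exactly B = 5 bytes: K' = 66 35 76 6d 67.
XOR each byte with 0x36: 66⊕36=50, 35⊕36=03, 76⊕36=40, 6d⊕36=5b, 67⊕36=51.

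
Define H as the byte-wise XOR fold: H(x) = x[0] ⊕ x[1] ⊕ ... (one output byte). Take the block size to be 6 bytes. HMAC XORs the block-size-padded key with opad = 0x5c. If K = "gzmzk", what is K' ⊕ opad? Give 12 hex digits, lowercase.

3b263126375c

Key "gzmzk" = 67 7a 6d 7a 6b is 5 bytes ≤ B = 6; zero-pad to 6 bytes: K' = 67 7a 6d 7a 6b 00.
XOR each byte with 0x5c: 67⊕5c=3b, 7a⊕5c=26, 6d⊕5c=31, 7a⊕5c=26, 6b⊕5c=37, 00⊕5c=5c.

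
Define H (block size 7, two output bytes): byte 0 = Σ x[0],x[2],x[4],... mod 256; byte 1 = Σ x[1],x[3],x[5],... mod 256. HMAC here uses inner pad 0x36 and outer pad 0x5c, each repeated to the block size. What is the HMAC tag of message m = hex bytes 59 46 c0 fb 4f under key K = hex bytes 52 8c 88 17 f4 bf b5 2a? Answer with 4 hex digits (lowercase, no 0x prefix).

Key hex bytes 52 8c 88 17 f4 bf b5 2a is 8 bytes > B = 7, so hash it first: H(key) = 83 8c, then zero-pad to 7 bytes: K' = 83 8c 00 00 00 00 00.
K' ⊕ ipad = b5 ba 36 36 36 36 36.  K' ⊕ opad = df d0 5c 5c 5c 5c 5c.
Inner input = (K'⊕ipad) ∥ m = b5 ba 36 36 36 36 36 ∥ 59 46 c0 fb 4f.
Inner hash: even-index sum = 664 mod 256 = 152; odd-index sum = 654 mod 256 = 142 → 98 8e.
Outer input = (K'⊕opad) ∥ inner = df d0 5c 5c 5c 5c 5c ∥ 98 8e.
Outer hash (tag): even-index sum = 641 mod 256 = 129; odd-index sum = 544 mod 256 = 32 → 81 20.

8120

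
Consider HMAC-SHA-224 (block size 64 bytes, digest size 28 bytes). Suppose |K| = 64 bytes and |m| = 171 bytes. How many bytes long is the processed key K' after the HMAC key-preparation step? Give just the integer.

Key is 64 ≤ 64 bytes, zero-padded: |K'| = 64.

64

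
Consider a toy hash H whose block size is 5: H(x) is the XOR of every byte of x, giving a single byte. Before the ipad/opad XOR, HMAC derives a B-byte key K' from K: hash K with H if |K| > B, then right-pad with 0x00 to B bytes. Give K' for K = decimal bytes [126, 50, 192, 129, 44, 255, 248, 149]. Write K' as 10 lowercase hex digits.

b300000000

|K| = 8 > B = 5, so first hash the key.
H(K): XOR 7e⊕32⊕c0⊕81⊕2c⊕ff⊕f8⊕95 = b3.
Zero-pad H(K) = b3 to 5 bytes: K' = b3 00 00 00 00.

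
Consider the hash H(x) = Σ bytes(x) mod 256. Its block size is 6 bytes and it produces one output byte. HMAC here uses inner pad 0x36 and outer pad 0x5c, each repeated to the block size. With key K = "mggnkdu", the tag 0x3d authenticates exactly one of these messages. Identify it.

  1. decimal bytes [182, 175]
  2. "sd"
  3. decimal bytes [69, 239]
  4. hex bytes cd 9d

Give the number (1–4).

Key "mggnkdu" = 6d 67 67 6e 6b 64 75 is 7 bytes > B = 6, so hash it first: H(key) = ed, then zero-pad to 6 bytes: K' = ed 00 00 00 00 00.
K' ⊕ ipad = db 36 36 36 36 36; K' ⊕ opad = b1 5c 5c 5c 5c 5c.
m1: inner = H(db 36 36 36 36 36 b6 af) = 4e; tag = H(b1 5c 5c 5c 5c 5c 4e) = cb
m2: inner = H(db 36 36 36 36 36 73 64) = c0; tag = H(b1 5c 5c 5c 5c 5c c0) = 3d ← matches
m3: inner = H(db 36 36 36 36 36 45 ef) = 1d; tag = H(b1 5c 5c 5c 5c 5c 1d) = 9a
m4: inner = H(db 36 36 36 36 36 cd 9d) = 53; tag = H(b1 5c 5c 5c 5c 5c 53) = d0

2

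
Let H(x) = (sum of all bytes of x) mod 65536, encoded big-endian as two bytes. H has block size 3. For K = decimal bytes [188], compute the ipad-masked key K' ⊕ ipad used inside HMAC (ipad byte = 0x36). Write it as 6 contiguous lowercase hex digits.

8a3636

Key decimal bytes [188] = bc is 1 byte ≤ B = 3; zero-pad to 3 bytes: K' = bc 00 00.
XOR each byte with 0x36: bc⊕36=8a, 00⊕36=36, 00⊕36=36.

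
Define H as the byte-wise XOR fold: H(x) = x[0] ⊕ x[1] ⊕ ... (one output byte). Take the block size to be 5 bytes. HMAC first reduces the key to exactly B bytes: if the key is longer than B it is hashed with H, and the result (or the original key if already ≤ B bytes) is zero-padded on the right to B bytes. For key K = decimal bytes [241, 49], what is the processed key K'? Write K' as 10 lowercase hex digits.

Key decimal bytes [241, 49] = f1 31 is 2 bytes ≤ B = 5; zero-pad to 5 bytes: K' = f1 31 00 00 00.

f131000000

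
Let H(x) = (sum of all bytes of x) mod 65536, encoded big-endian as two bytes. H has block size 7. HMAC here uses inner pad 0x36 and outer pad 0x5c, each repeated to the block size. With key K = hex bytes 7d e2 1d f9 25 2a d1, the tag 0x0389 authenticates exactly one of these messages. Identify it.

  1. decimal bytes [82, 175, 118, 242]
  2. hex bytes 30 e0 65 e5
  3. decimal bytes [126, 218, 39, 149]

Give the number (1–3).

3

Key hex bytes 7d e2 1d f9 25 2a d1 is exactly B = 7 bytes: K' = 7d e2 1d f9 25 2a d1.
K' ⊕ ipad = 4b d4 2b cf 13 1c e7; K' ⊕ opad = 21 be 41 a5 79 76 8d.
m1: inner = H(4b d4 2b cf 13 1c e7 52 af 76 f2) = 05 98; tag = H(21 be 41 a5 79 76 8d 05 98) = 03de
m2: inner = H(4b d4 2b cf 13 1c e7 30 e0 65 e5) = 05 89; tag = H(21 be 41 a5 79 76 8d 05 89) = 03cf
m3: inner = H(4b d4 2b cf 13 1c e7 7e da 27 95) = 05 43; tag = H(21 be 41 a5 79 76 8d 05 43) = 0389 ← matches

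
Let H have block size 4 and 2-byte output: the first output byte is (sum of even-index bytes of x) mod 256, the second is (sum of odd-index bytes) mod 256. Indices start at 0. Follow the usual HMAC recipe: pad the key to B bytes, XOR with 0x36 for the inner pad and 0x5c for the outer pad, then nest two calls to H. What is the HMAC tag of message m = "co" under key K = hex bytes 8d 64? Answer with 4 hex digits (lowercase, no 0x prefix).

Key hex bytes 8d 64 is 2 bytes ≤ B = 4; zero-pad to 4 bytes: K' = 8d 64 00 00.
K' ⊕ ipad = bb 52 36 36.  K' ⊕ opad = d1 38 5c 5c.
Inner input = (K'⊕ipad) ∥ m = bb 52 36 36 ∥ 63 6f.
Inner hash: even-index sum = 340 mod 256 = 84; odd-index sum = 247 mod 256 = 247 → 54 f7.
Outer input = (K'⊕opad) ∥ inner = d1 38 5c 5c ∥ 54 f7.
Outer hash (tag): even-index sum = 385 mod 256 = 129; odd-index sum = 395 mod 256 = 139 → 81 8b.

818b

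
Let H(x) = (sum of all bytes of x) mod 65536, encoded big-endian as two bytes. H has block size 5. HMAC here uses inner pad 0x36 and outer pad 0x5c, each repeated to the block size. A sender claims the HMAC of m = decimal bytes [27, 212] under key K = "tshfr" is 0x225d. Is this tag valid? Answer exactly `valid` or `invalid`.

Key "tshfr" = 74 73 68 66 72 is exactly B = 5 bytes: K' = 74 73 68 66 72.
K' ⊕ ipad = 42 45 5e 50 44; K' ⊕ opad = 28 2f 34 3a 2e.
Inner hash: sum = 66+69+94+80+68+27+212 = 616 → 02 68.
Outer hash (recomputed tag): sum = 40+47+52+58+46+2+104 = 349 → 01 5d.
Recomputed tag = 015d; claimed = 225d → mismatch.

invalid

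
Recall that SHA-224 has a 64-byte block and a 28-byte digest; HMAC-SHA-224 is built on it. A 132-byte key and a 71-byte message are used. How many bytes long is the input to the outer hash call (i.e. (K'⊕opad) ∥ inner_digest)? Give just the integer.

Key is 132 > 64 bytes, so it is hashed to 28 bytes then zero-padded to 64: |K'| = 64.
Outer input = (K'⊕opad) ∥ H(inner) → 64 + 28 = 92 bytes.

92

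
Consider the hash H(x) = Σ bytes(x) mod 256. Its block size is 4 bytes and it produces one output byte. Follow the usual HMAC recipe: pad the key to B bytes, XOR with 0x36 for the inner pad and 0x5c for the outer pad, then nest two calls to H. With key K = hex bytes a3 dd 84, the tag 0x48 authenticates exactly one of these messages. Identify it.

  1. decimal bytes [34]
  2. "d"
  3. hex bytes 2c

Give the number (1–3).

3

Key hex bytes a3 dd 84 is 3 bytes ≤ B = 4; zero-pad to 4 bytes: K' = a3 dd 84 00.
K' ⊕ ipad = 95 eb b2 36; K' ⊕ opad = ff 81 d8 5c.
m1: inner = H(95 eb b2 36 22) = 8a; tag = H(ff 81 d8 5c 8a) = 3e
m2: inner = H(95 eb b2 36 64) = cc; tag = H(ff 81 d8 5c cc) = 80
m3: inner = H(95 eb b2 36 2c) = 94; tag = H(ff 81 d8 5c 94) = 48 ← matches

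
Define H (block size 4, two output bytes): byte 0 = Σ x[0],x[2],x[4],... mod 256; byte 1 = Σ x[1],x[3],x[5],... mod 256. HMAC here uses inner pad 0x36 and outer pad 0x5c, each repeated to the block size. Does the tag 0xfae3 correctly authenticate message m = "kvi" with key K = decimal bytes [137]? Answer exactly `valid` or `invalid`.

invalid

Key decimal bytes [137] = 89 is 1 byte ≤ B = 4; zero-pad to 4 bytes: K' = 89 00 00 00.
K' ⊕ ipad = bf 36 36 36; K' ⊕ opad = d5 5c 5c 5c.
Inner hash: even-index sum = 457 mod 256 = 201; odd-index sum = 226 mod 256 = 226 → c9 e2.
Outer hash (recomputed tag): even-index sum = 506 mod 256 = 250; odd-index sum = 410 mod 256 = 154 → fa 9a.
Recomputed tag = fa9a; claimed = fae3 → mismatch.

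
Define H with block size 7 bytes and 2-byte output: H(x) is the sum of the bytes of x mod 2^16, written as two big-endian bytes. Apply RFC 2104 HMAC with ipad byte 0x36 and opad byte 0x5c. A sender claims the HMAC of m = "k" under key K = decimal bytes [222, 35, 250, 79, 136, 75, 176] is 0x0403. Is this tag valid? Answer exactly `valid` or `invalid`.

valid

Key decimal bytes [222, 35, 250, 79, 136, 75, 176] = de 23 fa 4f 88 4b b0 is exactly B = 7 bytes: K' = de 23 fa 4f 88 4b b0.
K' ⊕ ipad = e8 15 cc 79 be 7d 86; K' ⊕ opad = 82 7f a6 13 d4 17 ec.
Inner hash: sum = 232+21+204+121+190+125+134+107 = 1134 → 04 6e.
Outer hash (recomputed tag): sum = 130+127+166+19+212+23+236+4+110 = 1027 → 04 03.
Recomputed tag = 0403; claimed = 0403 → match.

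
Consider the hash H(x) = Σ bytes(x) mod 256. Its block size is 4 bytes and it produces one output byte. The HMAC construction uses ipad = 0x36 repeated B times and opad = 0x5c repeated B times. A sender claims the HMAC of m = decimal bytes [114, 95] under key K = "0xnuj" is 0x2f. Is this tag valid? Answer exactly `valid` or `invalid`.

Key "0xnuj" = 30 78 6e 75 6a is 5 bytes > B = 4, so hash it first: H(key) = f5, then zero-pad to 4 bytes: K' = f5 00 00 00.
K' ⊕ ipad = c3 36 36 36; K' ⊕ opad = a9 5c 5c 5c.
Inner hash: sum = 195+54+54+54+114+95 = 566; mod 256 = 54 → 36.
Outer hash (recomputed tag): sum = 169+92+92+92+54 = 499; mod 256 = 243 → f3.
Recomputed tag = f3; claimed = 2f → mismatch.

invalid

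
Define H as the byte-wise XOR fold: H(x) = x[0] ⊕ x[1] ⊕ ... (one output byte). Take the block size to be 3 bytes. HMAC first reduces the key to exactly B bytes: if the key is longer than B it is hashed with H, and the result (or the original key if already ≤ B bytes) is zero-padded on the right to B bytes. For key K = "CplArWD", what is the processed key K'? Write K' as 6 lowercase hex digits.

|K| = 7 > B = 3, so first hash the key.
H(K): XOR 43⊕70⊕6c⊕41⊕72⊕57⊕44 = 7f.
Zero-pad H(K) = 7f to 3 bytes: K' = 7f 00 00.

7f0000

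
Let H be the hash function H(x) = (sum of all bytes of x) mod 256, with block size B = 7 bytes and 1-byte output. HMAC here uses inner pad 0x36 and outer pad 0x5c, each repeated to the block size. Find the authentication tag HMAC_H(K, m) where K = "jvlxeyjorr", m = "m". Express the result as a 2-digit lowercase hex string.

Key "jvlxeyjorr" = 6a 76 6c 78 65 79 6a 6f 72 72 is 10 bytes > B = 7, so hash it first: H(key) = 5f, then zero-pad to 7 bytes: K' = 5f 00 00 00 00 00 00.
K' ⊕ ipad = 69 36 36 36 36 36 36.  K' ⊕ opad = 03 5c 5c 5c 5c 5c 5c.
Inner input = (K'⊕ipad) ∥ m = 69 36 36 36 36 36 36 ∥ 6d.
Inner hash: sum = 105+54+54+54+54+54+54+109 = 538; mod 256 = 26 → 1a.
Outer input = (K'⊕opad) ∥ inner = 03 5c 5c 5c 5c 5c 5c ∥ 1a.
Outer hash (tag): sum = 3+92+92+92+92+92+92+26 = 581; mod 256 = 69 → 45.

45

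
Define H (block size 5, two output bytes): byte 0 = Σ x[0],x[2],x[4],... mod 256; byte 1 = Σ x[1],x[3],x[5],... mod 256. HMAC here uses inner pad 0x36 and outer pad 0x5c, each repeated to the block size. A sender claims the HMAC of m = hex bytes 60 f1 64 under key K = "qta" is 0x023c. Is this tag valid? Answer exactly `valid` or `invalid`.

invalid

Key "qta" = 71 74 61 is 3 bytes ≤ B = 5; zero-pad to 5 bytes: K' = 71 74 61 00 00.
K' ⊕ ipad = 47 42 57 36 36; K' ⊕ opad = 2d 28 3d 5c 5c.
Inner hash: even-index sum = 453 mod 256 = 197; odd-index sum = 316 mod 256 = 60 → c5 3c.
Outer hash (recomputed tag): even-index sum = 258 mod 256 = 2; odd-index sum = 329 mod 256 = 73 → 02 49.
Recomputed tag = 0249; claimed = 023c → mismatch.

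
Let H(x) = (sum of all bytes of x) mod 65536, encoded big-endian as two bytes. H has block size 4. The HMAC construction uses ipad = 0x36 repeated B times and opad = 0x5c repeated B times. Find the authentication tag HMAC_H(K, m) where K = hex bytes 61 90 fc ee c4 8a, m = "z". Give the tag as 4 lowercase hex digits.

Key hex bytes 61 90 fc ee c4 8a is 6 bytes > B = 4, so hash it first: H(key) = 04 29, then zero-pad to 4 bytes: K' = 04 29 00 00.
K' ⊕ ipad = 32 1f 36 36.  K' ⊕ opad = 58 75 5c 5c.
Inner input = (K'⊕ipad) ∥ m = 32 1f 36 36 ∥ 7a.
Inner hash: sum = 50+31+54+54+122 = 311 → 01 37.
Outer input = (K'⊕opad) ∥ inner = 58 75 5c 5c ∥ 01 37.
Outer hash (tag): sum = 88+117+92+92+1+55 = 445 → 01 bd.

01bd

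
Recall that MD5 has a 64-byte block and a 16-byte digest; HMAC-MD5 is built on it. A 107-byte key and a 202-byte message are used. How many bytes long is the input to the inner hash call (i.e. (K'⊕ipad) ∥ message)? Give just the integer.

Key is 107 > 64 bytes, so it is hashed to 16 bytes then zero-padded to 64: |K'| = 64.
Inner input = (K'⊕ipad) ∥ m → 64 + 202 = 266 bytes.

266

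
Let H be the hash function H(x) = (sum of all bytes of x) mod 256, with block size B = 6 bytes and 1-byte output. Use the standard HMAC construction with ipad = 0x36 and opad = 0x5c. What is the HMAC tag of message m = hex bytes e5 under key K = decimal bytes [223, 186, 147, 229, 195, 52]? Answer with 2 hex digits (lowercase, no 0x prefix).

c1

Key decimal bytes [223, 186, 147, 229, 195, 52] = df ba 93 e5 c3 34 is exactly B = 6 bytes: K' = df ba 93 e5 c3 34.
K' ⊕ ipad = e9 8c a5 d3 f5 02.  K' ⊕ opad = 83 e6 cf b9 9f 68.
Inner input = (K'⊕ipad) ∥ m = e9 8c a5 d3 f5 02 ∥ e5.
Inner hash: sum = 233+140+165+211+245+2+229 = 1225; mod 256 = 201 → c9.
Outer input = (K'⊕opad) ∥ inner = 83 e6 cf b9 9f 68 ∥ c9.
Outer hash (tag): sum = 131+230+207+185+159+104+201 = 1217; mod 256 = 193 → c1.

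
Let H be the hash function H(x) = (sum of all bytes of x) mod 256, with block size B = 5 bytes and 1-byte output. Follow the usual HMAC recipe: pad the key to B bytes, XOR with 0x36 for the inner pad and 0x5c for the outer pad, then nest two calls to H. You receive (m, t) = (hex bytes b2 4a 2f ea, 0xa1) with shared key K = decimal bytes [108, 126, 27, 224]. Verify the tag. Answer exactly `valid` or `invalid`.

Key decimal bytes [108, 126, 27, 224] = 6c 7e 1b e0 is 4 bytes ≤ B = 5; zero-pad to 5 bytes: K' = 6c 7e 1b e0 00.
K' ⊕ ipad = 5a 48 2d d6 36; K' ⊕ opad = 30 22 47 bc 5c.
Inner hash: sum = 90+72+45+214+54+178+74+47+234 = 1008; mod 256 = 240 → f0.
Outer hash (recomputed tag): sum = 48+34+71+188+92+240 = 673; mod 256 = 161 → a1.
Recomputed tag = a1; claimed = a1 → match.

valid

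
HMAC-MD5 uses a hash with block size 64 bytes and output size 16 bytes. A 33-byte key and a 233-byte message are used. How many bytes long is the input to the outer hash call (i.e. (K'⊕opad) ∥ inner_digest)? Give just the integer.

Key is 33 ≤ 64 bytes, zero-padded: |K'| = 64.
Outer input = (K'⊕opad) ∥ H(inner) → 64 + 16 = 80 bytes.

80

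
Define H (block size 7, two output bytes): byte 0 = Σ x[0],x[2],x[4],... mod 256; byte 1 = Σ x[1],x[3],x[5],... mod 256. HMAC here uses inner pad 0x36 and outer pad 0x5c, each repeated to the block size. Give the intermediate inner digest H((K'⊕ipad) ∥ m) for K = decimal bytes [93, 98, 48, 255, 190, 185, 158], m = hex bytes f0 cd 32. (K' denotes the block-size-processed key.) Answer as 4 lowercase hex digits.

Key decimal bytes [93, 98, 48, 255, 190, 185, 158] = 5d 62 30 ff be b9 9e is exactly B = 7 bytes: K' = 5d 62 30 ff be b9 9e.
K' ⊕ ipad = 6b 54 06 c9 88 8f a8.
Inner input = 6b 54 06 c9 88 8f a8 ∥ f0 cd 32.
Inner hash: even-index sum = 622 mod 256 = 110; odd-index sum = 718 mod 256 = 206 → 6e ce.

6ece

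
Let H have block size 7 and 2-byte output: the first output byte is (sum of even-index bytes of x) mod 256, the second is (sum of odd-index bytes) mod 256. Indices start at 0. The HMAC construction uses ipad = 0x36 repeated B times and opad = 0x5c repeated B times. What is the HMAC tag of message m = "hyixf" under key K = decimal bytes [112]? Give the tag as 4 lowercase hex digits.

Key decimal bytes [112] = 70 is 1 byte ≤ B = 7; zero-pad to 7 bytes: K' = 70 00 00 00 00 00 00.
K' ⊕ ipad = 46 36 36 36 36 36 36.  K' ⊕ opad = 2c 5c 5c 5c 5c 5c 5c.
Inner input = (K'⊕ipad) ∥ m = 46 36 36 36 36 36 36 ∥ 68 79 69 78 66.
Inner hash: even-index sum = 473 mod 256 = 217; odd-index sum = 473 mod 256 = 217 → d9 d9.
Outer input = (K'⊕opad) ∥ inner = 2c 5c 5c 5c 5c 5c 5c ∥ d9 d9.
Outer hash (tag): even-index sum = 537 mod 256 = 25; odd-index sum = 493 mod 256 = 237 → 19 ed.

19ed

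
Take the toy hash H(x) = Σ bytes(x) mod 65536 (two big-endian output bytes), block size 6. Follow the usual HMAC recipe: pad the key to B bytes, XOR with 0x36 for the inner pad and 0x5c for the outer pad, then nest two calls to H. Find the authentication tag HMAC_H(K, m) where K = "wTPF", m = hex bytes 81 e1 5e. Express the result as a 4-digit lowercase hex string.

Key "wTPF" = 77 54 50 46 is 4 bytes ≤ B = 6; zero-pad to 6 bytes: K' = 77 54 50 46 00 00.
K' ⊕ ipad = 41 62 66 70 36 36.  K' ⊕ opad = 2b 08 0c 1a 5c 5c.
Inner input = (K'⊕ipad) ∥ m = 41 62 66 70 36 36 ∥ 81 e1 5e.
Inner hash: sum = 65+98+102+112+54+54+129+225+94 = 933 → 03 a5.
Outer input = (K'⊕opad) ∥ inner = 2b 08 0c 1a 5c 5c ∥ 03 a5.
Outer hash (tag): sum = 43+8+12+26+92+92+3+165 = 441 → 01 b9.

01b9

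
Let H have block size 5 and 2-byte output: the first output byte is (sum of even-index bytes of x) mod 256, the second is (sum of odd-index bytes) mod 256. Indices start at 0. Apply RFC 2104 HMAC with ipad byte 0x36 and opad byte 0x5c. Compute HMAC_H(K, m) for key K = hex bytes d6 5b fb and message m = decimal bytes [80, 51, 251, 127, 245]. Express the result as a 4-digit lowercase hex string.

Key hex bytes d6 5b fb is 3 bytes ≤ B = 5; zero-pad to 5 bytes: K' = d6 5b fb 00 00.
K' ⊕ ipad = e0 6d cd 36 36.  K' ⊕ opad = 8a 07 a7 5c 5c.
Inner input = (K'⊕ipad) ∥ m = e0 6d cd 36 36 ∥ 50 33 fb 7f f5.
Inner hash: even-index sum = 661 mod 256 = 149; odd-index sum = 739 mod 256 = 227 → 95 e3.
Outer input = (K'⊕opad) ∥ inner = 8a 07 a7 5c 5c ∥ 95 e3.
Outer hash (tag): even-index sum = 624 mod 256 = 112; odd-index sum = 248 mod 256 = 248 → 70 f8.

70f8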